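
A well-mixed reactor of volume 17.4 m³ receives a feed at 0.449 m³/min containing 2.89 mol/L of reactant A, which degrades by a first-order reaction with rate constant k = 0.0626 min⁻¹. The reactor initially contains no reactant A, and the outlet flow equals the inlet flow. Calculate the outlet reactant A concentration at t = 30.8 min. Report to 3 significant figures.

0.788 mol/L

V dC/dt = Q(C_in − C) − k V C.
dC/dt = (Q/V) C_in − (Q/V + k) C; effective rate a = Q/V + k = 0.025805 + 0.0626 = 0.088405 min⁻¹.
C_ss = Q C_in/(Q + kV) = 0.84357 mol/L; C(t) = C_ss + (C₀ − C_ss) e^(−a t).
C(30.8) = 0.84357 + (-0.84357)·e^(−0.088405·30.8) = 0.84357 + (-0.84357)·0.065687 = 0.78816 mol/L.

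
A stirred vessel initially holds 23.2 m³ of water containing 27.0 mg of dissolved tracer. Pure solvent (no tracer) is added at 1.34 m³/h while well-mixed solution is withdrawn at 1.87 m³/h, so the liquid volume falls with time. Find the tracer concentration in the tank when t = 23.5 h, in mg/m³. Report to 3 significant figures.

Total volume: dV/dt = Q_in − Q_out = -0.53000 m³/h, so V(t) = 23.2 − 0.53000 t and V(23.5) = 10.745 m³.
No tracer enters, so dm/dt = −Q_out · (m/V).
dm/m = −Q_out dt/(V₀ − 0.53000 t); integrating gives ln(m/m₀) = −(Q_out/(Q_in−Q_out)) ln(V/V₀).
m = m₀ (V₀/V)^(Q_out/(Q_in−Q_out)) = 27.0 × (23.2/10.745)^(-3.5283) = 1.7861 mg.
C = m/V = 1.7861/10.745 = 0.16623 mg/m³.

0.166 mg/m³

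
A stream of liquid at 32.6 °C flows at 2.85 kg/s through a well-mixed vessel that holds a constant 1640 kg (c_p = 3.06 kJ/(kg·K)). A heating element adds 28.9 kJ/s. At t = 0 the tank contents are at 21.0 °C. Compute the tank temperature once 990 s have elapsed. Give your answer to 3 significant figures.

Energy balance: M c_p dT/dt = ṁ c_p (T_in − T) + 28.9.
τ = M/ṁ = 575.44 s; T_ss = T_in + Q̇/(ṁ c_p) = 32.6 + 28.9/(2.85·3.06) = 35.914 °C.
T approaches T_ss exponentially: T(t) = T_ss + (T₀ − T_ss) e^(−t/τ).
T(990) = 35.914 + (-14.914)·e^(−990/575.44) = 35.914 + (-14.914)·0.17899 = 33.244 °C.

33.2 °C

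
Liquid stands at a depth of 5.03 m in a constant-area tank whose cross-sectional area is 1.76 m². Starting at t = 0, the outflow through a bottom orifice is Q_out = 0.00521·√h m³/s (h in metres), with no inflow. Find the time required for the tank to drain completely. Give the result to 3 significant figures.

1520 s

With no inflow, A dh/dt = −0.00521 √h.
∫ h^(−1/2) dh = −(0.00521/A) ∫ dt, giving 2√h = 2√h₀ − (0.00521/A) t.
Tank is empty when √h = 0: t_empty = 2A√h₀/0.00521.
t_empty = 2·1.76·√5.03/0.00521 = 3.5200·2.2428/0.00521 = 1515.3 s.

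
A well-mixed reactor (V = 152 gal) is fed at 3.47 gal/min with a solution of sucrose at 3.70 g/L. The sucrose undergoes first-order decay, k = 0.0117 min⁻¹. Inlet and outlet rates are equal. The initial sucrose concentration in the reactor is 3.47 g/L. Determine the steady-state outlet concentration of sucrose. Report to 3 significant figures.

2.45 g/L

Species balance: V dC/dt = Q C_in − Q C − k V C.
Steady state (dC/dt = 0): C_ss = Q C_in/(Q + kV) = C_in/(1 + kV/Q).
C_ss = 3.47·3.70/(3.47 + 0.0117·152) = 12.839/5.2484 = 2.4463 g/L.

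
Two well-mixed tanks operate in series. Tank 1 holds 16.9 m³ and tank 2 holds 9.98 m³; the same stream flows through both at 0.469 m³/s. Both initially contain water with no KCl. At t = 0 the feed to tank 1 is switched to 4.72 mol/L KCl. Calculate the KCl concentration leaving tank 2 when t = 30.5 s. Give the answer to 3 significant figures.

1.40 mol/L

Time constants: τᵢ = Vᵢ/Q for each well-mixed tank.
τ₁ = 16.9/0.469 = 36.034 s; τ₂ = 9.98/0.469 = 21.279 s.
Solving the cascade with C₁(0)=C₂(0)=0 gives C₂(t) = C_in[1 − (τ₁ e^(−t/τ₁) − τ₂ e^(−t/τ₂))/(τ₁ − τ₂)].
At t = 30.5: e^(−t/τ₁) = 0.42895, e^(−t/τ₂) = 0.23852.
C₂ = 4.72·[1 − (36.034·0.42895 − 21.279·0.23852)/(14.755)] = 4.72·0.29641 = 1.3991 mol/L.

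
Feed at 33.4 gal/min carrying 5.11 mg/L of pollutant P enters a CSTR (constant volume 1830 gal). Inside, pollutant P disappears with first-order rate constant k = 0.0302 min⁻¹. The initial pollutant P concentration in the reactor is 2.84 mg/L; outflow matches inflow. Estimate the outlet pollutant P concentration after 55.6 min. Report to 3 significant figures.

Accumulation = in − out − consumed: V dC/dt = Q C_in − Q C − k V C.
dC/dt = (Q/V) C_in − (Q/V + k) C; effective rate a = Q/V + k = 0.018251 + 0.0302 = 0.048451 min⁻¹.
C_ss = Q C_in/(Q + kV) = 1.9249 mg/L; C(t) = C_ss + (C₀ − C_ss) e^(−a t).
C(55.6) = 1.9249 + (0.91509)·e^(−0.048451·55.6) = 1.9249 + (0.91509)·0.067617 = 1.9868 mg/L.

1.99 mg/L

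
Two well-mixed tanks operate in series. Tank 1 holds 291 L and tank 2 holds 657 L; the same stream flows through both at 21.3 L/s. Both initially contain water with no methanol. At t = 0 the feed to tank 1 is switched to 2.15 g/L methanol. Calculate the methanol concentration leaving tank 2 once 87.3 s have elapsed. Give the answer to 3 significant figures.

Time constants: τᵢ = Vᵢ/Q for each well-mixed tank.
τ₁ = 291/21.3 = 13.662 s; τ₂ = 657/21.3 = 30.845 s.
Tank 1: C₁ = C_in(1 − e^(−t/τ₁)). Tank 2 (τ₁ ≠ τ₂): C₂ = C_in[1 − (τ₁ e^(−t/τ₁) − τ₂ e^(−t/τ₂))/(τ₁ − τ₂)].
At t = 87.3: e^(−t/τ₁) = 0.0016783, e^(−t/τ₂) = 0.058997.
C₂ = 2.15·[1 − (13.662·0.0016783 − 30.845·0.058997)/(-17.183)] = 2.15·0.89543 = 1.9252 g/L.

1.93 g/L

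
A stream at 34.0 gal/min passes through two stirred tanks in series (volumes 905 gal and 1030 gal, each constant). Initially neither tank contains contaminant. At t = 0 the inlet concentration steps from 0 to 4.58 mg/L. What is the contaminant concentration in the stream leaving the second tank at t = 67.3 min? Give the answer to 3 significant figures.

3.13 mg/L

Species balance on tank i: dCᵢ/dt = (Cᵢ₋₁ − Cᵢ)/τᵢ with τᵢ = Vᵢ/Q.
τ₁ = 905/34.0 = 26.618 min; τ₂ = 1030/34.0 = 30.294 min.
Solving the cascade with C₁(0)=C₂(0)=0 gives C₂(t) = C_in[1 − (τ₁ e^(−t/τ₁) − τ₂ e^(−t/τ₂))/(τ₁ − τ₂)].
At t = 67.3: e^(−t/τ₁) = 0.079787, e^(−t/τ₂) = 0.10844.
C₂ = 4.58·[1 − (26.618·0.079787 − 30.294·0.10844)/(-3.6765)] = 4.58·0.68411 = 3.1332 mg/L.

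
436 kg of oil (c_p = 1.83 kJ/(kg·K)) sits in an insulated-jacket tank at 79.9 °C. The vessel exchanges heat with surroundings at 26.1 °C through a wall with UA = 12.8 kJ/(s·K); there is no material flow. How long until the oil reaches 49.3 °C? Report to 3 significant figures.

Lumped-capacitance energy balance: M c_p dT/dt = UA(T_amb − T).
τ = M c_p/UA = 62.334 s; T_ss = T_amb = 26.100 °C.
T(t) = T_ss + (T₀ − T_ss)e^(−t/τ); set T = 49.3:
t = −τ ln[(T − T_ss)/(T₀ − T_ss)] = −62.334 · ln(0.43123) = 52.431 s.

52.4 s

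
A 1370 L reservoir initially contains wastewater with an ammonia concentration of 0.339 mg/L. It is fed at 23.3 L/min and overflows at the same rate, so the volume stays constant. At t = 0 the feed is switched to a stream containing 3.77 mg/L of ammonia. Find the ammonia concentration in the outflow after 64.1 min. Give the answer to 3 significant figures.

2.62 mg/L

Transient balance on the dissolved component: V dC/dt = Q(C_in − C).
So dC/dt = (C_in − C)/τ with τ = V/Q = 1370/23.3 = 58.798 min.
This is linear first-order; C(t) = C_in + (C₀ − C_in) e^(−t/τ).
C(64.1) = 3.77 + (0.339 − 3.77)·e^(−64.1/58.798) = 3.77 + (-3.4310)·0.33616 = 2.6166 mg/L.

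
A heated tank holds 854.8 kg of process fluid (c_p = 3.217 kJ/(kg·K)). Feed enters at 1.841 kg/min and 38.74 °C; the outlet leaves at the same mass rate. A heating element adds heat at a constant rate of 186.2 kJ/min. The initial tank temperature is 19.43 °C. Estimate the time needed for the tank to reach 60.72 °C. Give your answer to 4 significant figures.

780.0 min

M c_p dT/dt = ṁ c_p (T_in − T) + Q̇.
τ = M/ṁ = 464.313 min; T_ss = T_in + Q̇/(ṁ c_p) = 70.1794 °C.
T(t) = T_ss + (T₀ − T_ss) e^(−t/τ). Set T = 60.72:
e^(−t/τ) = (60.72 − 70.1794)/(19.43 − 70.1794) = 0.186395
t = −464.313 · ln(0.186395) = 779.993 min.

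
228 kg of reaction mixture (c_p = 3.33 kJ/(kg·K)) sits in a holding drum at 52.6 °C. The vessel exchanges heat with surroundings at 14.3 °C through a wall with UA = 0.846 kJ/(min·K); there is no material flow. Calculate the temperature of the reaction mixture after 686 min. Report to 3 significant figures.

Heat balance on the well-mixed liquid: M c_p dT/dt = −UA(T − T_amb).
dT/dt = (T_ss − T)/τ with T_ss = T_amb = 14.300 °C, τ = M c_p/UA = 228·3.33/0.846 = 897.45 min.
Integrating: T(t) = T_ss + (T₀ − T_ss) e^(−t/τ).
T(686) = 14.300 + (38.300)·0.46562 = 32.133 °C.

32.1 °C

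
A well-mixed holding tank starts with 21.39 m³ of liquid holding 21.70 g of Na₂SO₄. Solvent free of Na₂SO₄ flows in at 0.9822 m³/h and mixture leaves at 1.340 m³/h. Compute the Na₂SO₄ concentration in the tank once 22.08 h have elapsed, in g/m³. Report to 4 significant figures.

Total volume: dV/dt = Q_in − Q_out = -0.357800 m³/h, so V(t) = 21.39 − 0.357800 t and V(22.08) = 13.4898 m³.
Species balance (pure solvent in): dm/dt = −Q_out · m/V(t).
dm/m = −Q_out dt/(V₀ − 0.357800 t); integrating gives ln(m/m₀) = −(Q_out/(Q_in−Q_out)) ln(V/V₀).
m = m₀ (V₀/V)^(Q_out/(Q_in−Q_out)) = 21.70 × (21.39/13.4898)^(-3.74511) = 3.86070 g.
C = m/V = 3.86070/13.4898 = 0.286195 g/m³.

0.2862 g/m³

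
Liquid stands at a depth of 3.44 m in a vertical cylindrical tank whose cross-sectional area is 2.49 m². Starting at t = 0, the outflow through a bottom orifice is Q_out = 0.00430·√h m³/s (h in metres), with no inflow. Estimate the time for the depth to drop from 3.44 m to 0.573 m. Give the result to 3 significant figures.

1270 s

A dh/dt = −Q_out = −0.00430 √h.
∫ h^(−1/2) dh = −(0.00430/A) ∫ dt, giving 2√h = 2√h₀ − (0.00430/A) t.
t = 2A(√h₀ − √h)/0.00430 = 2·2.49·(√3.44 − √0.573)/0.00430
  = 4.9800 × (1.8547 − 0.75697) / 0.00430 = 1271.4 s.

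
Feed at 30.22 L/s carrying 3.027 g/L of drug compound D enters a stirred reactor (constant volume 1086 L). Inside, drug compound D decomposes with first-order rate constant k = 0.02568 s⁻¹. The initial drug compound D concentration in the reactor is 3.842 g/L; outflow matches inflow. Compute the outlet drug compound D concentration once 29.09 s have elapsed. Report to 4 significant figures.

2.052 g/L

Species balance: V dC/dt = Q C_in − Q C − k V C.
dC/dt = (Q/V) C_in − (Q/V + k) C; effective rate a = Q/V + k = 0.0278269 + 0.02568 = 0.0535069 s⁻¹.
C_ss = Q C_in/(Q + kV) = 1.57423 g/L; C(t) = C_ss + (C₀ − C_ss) e^(−a t).
C(29.09) = 1.57423 + (2.26777)·e^(−0.0535069·29.09) = 1.57423 + (2.26777)·0.210870 = 2.05243 g/L.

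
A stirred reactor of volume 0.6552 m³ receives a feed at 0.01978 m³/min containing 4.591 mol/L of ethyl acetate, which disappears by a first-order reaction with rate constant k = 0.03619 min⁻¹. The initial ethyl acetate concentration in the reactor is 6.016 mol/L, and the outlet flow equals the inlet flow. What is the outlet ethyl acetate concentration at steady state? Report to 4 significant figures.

Species balance: V dC/dt = Q C_in − Q C − k V C.
Steady state (dC/dt = 0): C_ss = Q C_in/(Q + kV) = C_in/(1 + kV/Q).
C_ss = 0.01978·4.591/(0.01978 + 0.03619·0.6552) = 0.0908100/0.0434917 = 2.08798 mol/L.

2.088 mol/L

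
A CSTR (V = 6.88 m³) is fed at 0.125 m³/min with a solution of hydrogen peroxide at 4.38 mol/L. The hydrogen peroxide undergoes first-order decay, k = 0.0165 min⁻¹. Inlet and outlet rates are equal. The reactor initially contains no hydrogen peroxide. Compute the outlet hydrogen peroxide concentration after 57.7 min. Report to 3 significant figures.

V dC/dt = Q(C_in − C) − k V C.
dC/dt = (Q/V) C_in − (Q/V + k) C; effective rate a = Q/V + k = 0.018169 + 0.0165 = 0.034669 min⁻¹.
C_ss = Q C_in/(Q + kV) = 2.2954 mol/L; C(t) = C_ss + (C₀ − C_ss) e^(−a t).
C(57.7) = 2.2954 + (-2.2954)·e^(−0.034669·57.7) = 2.2954 + (-2.2954)·0.13528 = 1.9849 mol/L.

1.98 mol/L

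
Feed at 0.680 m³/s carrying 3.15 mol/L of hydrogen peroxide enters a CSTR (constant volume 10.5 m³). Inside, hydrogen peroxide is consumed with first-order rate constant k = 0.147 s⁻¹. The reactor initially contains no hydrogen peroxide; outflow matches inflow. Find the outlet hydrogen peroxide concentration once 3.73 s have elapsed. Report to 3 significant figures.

Accumulation = in − out − consumed: V dC/dt = Q C_in − Q C − k V C.
This is linear with rate a = Q/V + k = 0.21176 s⁻¹.
C_ss = Q C_in/(Q + kV) = 0.96335 mol/L; C(t) = C_ss + (C₀ − C_ss) e^(−a t).
C(3.73) = 0.96335 + (-0.96335)·e^(−0.21176·3.73) = 0.96335 + (-0.96335)·0.45390 = 0.52608 mol/L.

0.526 mol/L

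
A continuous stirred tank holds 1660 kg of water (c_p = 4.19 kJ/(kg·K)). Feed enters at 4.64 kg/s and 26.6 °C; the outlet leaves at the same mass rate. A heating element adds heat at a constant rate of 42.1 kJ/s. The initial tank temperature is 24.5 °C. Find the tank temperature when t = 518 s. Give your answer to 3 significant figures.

Heat balance on the well-mixed liquid: M c_p dT/dt = ṁ c_p (T_in − T) + 42.1.
τ = M/ṁ = 357.76 s; T_ss = T_in + Q̇/(ṁ c_p) = 26.6 + 42.1/(4.64·4.19) = 28.765 °C.
This is linear first-order; T(t) = T_ss + (T₀ − T_ss) e^(−t/τ).
T(518) = 28.765 + (-4.2655)·e^(−518/357.76) = 28.765 + (-4.2655)·0.23506 = 27.763 °C.

27.8 °C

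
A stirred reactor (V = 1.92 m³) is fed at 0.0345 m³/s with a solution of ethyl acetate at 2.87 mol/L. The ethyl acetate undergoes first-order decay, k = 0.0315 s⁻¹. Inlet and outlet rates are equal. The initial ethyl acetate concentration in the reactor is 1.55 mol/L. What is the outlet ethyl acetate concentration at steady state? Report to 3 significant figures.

1.04 mol/L

Accumulation = in − out − consumed: V dC/dt = Q C_in − Q C − k V C.
Steady state (dC/dt = 0): C_ss = Q C_in/(Q + kV) = C_in/(1 + kV/Q).
C_ss = 0.0345·2.87/(0.0345 + 0.0315·1.92) = 0.099015/0.094980 = 1.0425 mol/L.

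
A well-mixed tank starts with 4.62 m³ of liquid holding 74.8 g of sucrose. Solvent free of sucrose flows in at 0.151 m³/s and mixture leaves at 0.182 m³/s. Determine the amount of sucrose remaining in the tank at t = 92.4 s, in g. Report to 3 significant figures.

0.255 g

Total volume: dV/dt = Q_in − Q_out = -0.031000 m³/s, so V(t) = 4.62 − 0.031000 t and V(92.4) = 1.7556 m³.
No sucrose enters, so dm/dt = −Q_out · (m/V).
dm/m = −Q_out dt/(V₀ − 0.031000 t); integrating gives ln(m/m₀) = −(Q_out/(Q_in−Q_out)) ln(V/V₀).
m = m₀ (V₀/V)^(Q_out/(Q_in−Q_out)) = 74.8 × (4.62/1.7556)^(-5.8710) = 0.25517 g.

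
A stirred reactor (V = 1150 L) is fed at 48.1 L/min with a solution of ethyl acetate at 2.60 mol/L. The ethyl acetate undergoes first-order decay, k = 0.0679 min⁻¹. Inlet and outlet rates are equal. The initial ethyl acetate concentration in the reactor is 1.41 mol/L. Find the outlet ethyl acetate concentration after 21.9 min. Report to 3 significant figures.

Species balance: V dC/dt = Q C_in − Q C − k V C.
dC/dt = (Q/V) C_in − (Q/V + k) C; effective rate a = Q/V + k = 0.041826 + 0.0679 = 0.10973 min⁻¹.
C_ss = Q C_in/(Q + kV) = 0.99108 mol/L; C(t) = C_ss + (C₀ − C_ss) e^(−a t).
C(21.9) = 0.99108 + (0.41892)·e^(−0.10973·21.9) = 0.99108 + (0.41892)·0.090446 = 1.0290 mol/L.

1.03 mol/L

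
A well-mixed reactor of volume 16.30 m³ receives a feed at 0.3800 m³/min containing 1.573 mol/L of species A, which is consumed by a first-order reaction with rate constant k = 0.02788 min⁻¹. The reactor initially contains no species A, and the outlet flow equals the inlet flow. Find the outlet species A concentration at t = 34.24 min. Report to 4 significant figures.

Accumulation = in − out − consumed: V dC/dt = Q C_in − Q C − k V C.
dC/dt = (Q/V) C_in − (Q/V + k) C; effective rate a = Q/V + k = 0.0233129 + 0.02788 = 0.0511929 min⁻¹.
C_ss = Q C_in/(Q + kV) = 0.716333 mol/L; C(t) = C_ss + (C₀ − C_ss) e^(−a t).
C(34.24) = 0.716333 + (-0.716333)·e^(−0.0511929·34.24) = 0.716333 + (-0.716333)·0.173280 = 0.592207 mol/L.

0.5922 mol/L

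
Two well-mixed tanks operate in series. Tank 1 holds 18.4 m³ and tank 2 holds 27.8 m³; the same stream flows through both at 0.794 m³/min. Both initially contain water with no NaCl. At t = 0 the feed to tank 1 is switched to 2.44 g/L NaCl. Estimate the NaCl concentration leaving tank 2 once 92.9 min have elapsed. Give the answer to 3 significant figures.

Each tank obeys Vᵢ dCᵢ/dt = Q(Cᵢ₋₁ − Cᵢ), so τᵢ = Vᵢ/Q.
τ₁ = 18.4/0.794 = 23.174 min; τ₂ = 27.8/0.794 = 35.013 min.
Tank 1: C₁ = C_in(1 − e^(−t/τ₁)). Tank 2 (τ₁ ≠ τ₂): C₂ = C_in[1 − (τ₁ e^(−t/τ₁) − τ₂ e^(−t/τ₂))/(τ₁ − τ₂)].
At t = 92.9: e^(−t/τ₁) = 0.018154, e^(−t/τ₂) = 0.070416.
C₂ = 2.44·[1 − (23.174·0.018154 − 35.013·0.070416)/(-11.839)] = 2.44·0.82728 = 2.0186 g/L.

2.02 g/L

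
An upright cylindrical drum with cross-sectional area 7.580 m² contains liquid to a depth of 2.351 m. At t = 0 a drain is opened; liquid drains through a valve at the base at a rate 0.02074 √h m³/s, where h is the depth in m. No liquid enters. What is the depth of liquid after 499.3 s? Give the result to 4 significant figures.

0.7229 m

With no inflow, A dh/dt = −0.02074 √h.
This is separable: 2 d(√h)/dt = −0.02074/A, so √h = √h₀ − (0.02074/(2A)) t.
√h = √2.351 − 0.02074·499.3/(2·7.580) = 1.53330 − 0.683079 = 0.850218.
h = 0.850218² = 0.722870 m.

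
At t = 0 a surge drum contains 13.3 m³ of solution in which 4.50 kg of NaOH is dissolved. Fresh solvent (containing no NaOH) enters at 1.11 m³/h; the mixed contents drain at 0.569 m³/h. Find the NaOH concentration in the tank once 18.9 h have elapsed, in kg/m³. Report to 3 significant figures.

0.105 kg/m³

Total volume: dV/dt = Q_in − Q_out = 0.54100 m³/h, so V(t) = 13.3 + 0.54100 t and V(18.9) = 23.525 m³.
Species balance (pure solvent in): dm/dt = −Q_out · m/V(t).
dm/m = −Q_out dt/(V₀ + 0.54100 t); integrating gives ln(m/m₀) = −(Q_out/(Q_in−Q_out)) ln(V/V₀).
m = m₀ (V₀/V)^(Q_out/(Q_in−Q_out)) = 4.50 × (13.3/23.525)^(1.0518) = 2.4701 kg.
C = m/V = 2.4701/23.525 = 0.10500 kg/m³.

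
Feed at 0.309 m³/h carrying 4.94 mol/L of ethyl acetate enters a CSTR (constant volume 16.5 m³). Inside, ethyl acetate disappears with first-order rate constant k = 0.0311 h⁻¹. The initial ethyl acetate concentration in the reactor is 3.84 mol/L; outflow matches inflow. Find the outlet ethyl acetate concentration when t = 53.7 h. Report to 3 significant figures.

Species balance: V dC/dt = Q C_in − Q C − k V C.
dC/dt = (Q/V) C_in − (Q/V + k) C; effective rate a = Q/V + k = 0.018727 + 0.0311 = 0.049827 h⁻¹.
C_ss = Q C_in/(Q + kV) = 1.8567 mol/L; C(t) = C_ss + (C₀ − C_ss) e^(−a t).
C(53.7) = 1.8567 + (1.9833)·e^(−0.049827·53.7) = 1.8567 + (1.9833)·0.068857 = 1.9932 mol/L.

1.99 mol/L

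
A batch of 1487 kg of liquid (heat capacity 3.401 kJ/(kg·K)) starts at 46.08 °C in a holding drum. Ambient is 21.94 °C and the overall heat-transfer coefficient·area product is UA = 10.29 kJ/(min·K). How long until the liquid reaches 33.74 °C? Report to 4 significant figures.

M c_p dT/dt = −UA(T − T_amb).
τ = M c_p/UA = 491.476 min; T_ss = T_amb = 21.9400 °C.
T(t) = T_ss + (T₀ − T_ss)e^(−t/τ); set T = 33.74:
t = −τ ln[(T − T_ss)/(T₀ − T_ss)] = −491.476 · ln(0.488815) = 351.784 min.

351.8 min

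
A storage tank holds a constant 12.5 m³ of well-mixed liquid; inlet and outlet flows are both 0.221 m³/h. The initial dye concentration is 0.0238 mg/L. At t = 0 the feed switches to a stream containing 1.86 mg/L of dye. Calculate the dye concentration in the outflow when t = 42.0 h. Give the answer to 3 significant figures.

0.986 mg/L

Accumulation = in − out for the solute gives V dC/dt = Q(C_in − C).
Rewrite as dC/dt + C/τ = C_in/τ, τ = V/Q = 56.561 h.
Solution: C(t) = C_in + (C₀ − C_in) e^(−t/τ).
C(42.0) = 1.86 + (0.0238 − 1.86)·e^(−42.0/56.561) = 1.86 + (-1.8362)·0.47589 = 0.98616 mg/L.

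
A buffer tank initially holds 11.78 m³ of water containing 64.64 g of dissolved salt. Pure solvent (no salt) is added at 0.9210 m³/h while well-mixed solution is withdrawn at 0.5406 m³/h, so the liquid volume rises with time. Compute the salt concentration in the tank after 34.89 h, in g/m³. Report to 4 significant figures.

0.8830 g/m³

Let m(t) be the amount of salt. Volume: V(t) = V₀ + (Q_in − Q_out) t = 11.78 + 0.380400 t; V(34.89) = 25.0522 m³.
Solute balance: dm/dt = 0 − Q_out C = −Q_out m/V(t).
dm/m = −Q_out dt/(V₀ + 0.380400 t); integrating gives ln(m/m₀) = −(Q_out/(Q_in−Q_out)) ln(V/V₀).
m = m₀ (V₀/V)^(Q_out/(Q_in−Q_out)) = 64.64 × (11.78/25.0522)^(1.42114) = 22.1205 g.
C = m/V = 22.1205/25.0522 = 0.882979 g/m³.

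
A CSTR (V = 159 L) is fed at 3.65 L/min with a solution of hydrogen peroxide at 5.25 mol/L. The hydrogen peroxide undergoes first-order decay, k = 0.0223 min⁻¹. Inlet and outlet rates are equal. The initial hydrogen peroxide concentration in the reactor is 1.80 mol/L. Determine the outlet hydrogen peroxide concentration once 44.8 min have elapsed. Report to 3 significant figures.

2.55 mol/L

Species balance: V dC/dt = Q C_in − Q C − k V C.
This is linear with rate a = Q/V + k = 0.045256 min⁻¹.
C_ss = Q C_in/(Q + kV) = 2.6630 mol/L; C(t) = C_ss + (C₀ − C_ss) e^(−a t).
C(44.8) = 2.6630 + (-0.86305)·e^(−0.045256·44.8) = 2.6630 + (-0.86305)·0.13167 = 2.5494 mol/L.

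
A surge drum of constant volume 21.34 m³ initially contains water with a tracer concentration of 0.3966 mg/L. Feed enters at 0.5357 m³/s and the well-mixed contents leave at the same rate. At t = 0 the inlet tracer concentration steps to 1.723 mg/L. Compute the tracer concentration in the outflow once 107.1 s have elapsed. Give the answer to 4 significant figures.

1.633 mg/L

Unsteady species balance (constant V, well mixed): V dC/dt = Q(C_in − C).
Time constant τ = V/Q = 21.34/0.5357 = 39.8357 s.
This is linear first-order; C(t) = C_in + (C₀ − C_in) e^(−t/τ).
C(107.1) = 1.723 + (0.3966 − 1.723)·e^(−107.1/39.8357) = 1.723 + (-1.32640)·0.0679800 = 1.63283 mg/L.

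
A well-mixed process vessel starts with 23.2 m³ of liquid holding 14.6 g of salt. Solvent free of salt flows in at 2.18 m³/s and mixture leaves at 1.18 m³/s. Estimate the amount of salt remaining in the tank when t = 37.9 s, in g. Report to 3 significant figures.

4.66 g

Let m(t) be the amount of salt. Volume: V(t) = V₀ + (Q_in − Q_out) t = 23.2 + 1.0000 t; V(37.9) = 61.100 m³.
Solute balance: dm/dt = 0 − Q_out C = −Q_out m/V(t).
dm/m = −Q_out dt/(V₀ + 1.0000 t); integrating gives ln(m/m₀) = −(Q_out/(Q_in−Q_out)) ln(V/V₀).
m = m₀ (V₀/V)^(Q_out/(Q_in−Q_out)) = 14.6 × (23.2/61.100)^(1.1800) = 4.6569 g.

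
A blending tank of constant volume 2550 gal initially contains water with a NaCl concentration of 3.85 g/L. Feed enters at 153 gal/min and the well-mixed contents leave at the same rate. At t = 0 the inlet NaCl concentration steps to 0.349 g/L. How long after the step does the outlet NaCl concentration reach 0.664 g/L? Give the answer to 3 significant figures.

40.1 min

Accumulation = in − out for the solute gives V dC/dt = Q(C_in − C), so τ = V/Q = 16.667 min.
C(t) = C_in + (C₀ − C_in) e^(−t/τ). Set C = 0.664 and solve for t:
e^(−t/τ) = (C − C_in)/(C₀ − C_in) = (0.664 − 0.349)/(3.85 − 0.349) = 0.089974
t = −τ ln(…) = 16.667 × 2.4082 = 40.137 min.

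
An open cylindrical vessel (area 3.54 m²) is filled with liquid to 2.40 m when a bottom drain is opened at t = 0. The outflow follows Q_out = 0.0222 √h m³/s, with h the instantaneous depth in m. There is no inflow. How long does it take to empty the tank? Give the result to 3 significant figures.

With no inflow, A dh/dt = −0.0222 √h.
Separate and integrate: 2(√h − √h₀) = −(0.0222/A) t.
Set h = 0: 2√h₀ = (0.0222/A) t_empty ⇒ t_empty = 2A√h₀/0.0222.
t_empty = 2·3.54·√2.40/0.0222 = 7.0800·1.5492/0.0222 = 494.07 s.

494 s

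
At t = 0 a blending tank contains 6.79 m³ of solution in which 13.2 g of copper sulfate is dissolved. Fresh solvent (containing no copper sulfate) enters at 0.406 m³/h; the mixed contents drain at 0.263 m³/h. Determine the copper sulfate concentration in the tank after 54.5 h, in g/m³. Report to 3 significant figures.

Let m(t) be the amount of copper sulfate. Volume: V(t) = V₀ + (Q_in − Q_out) t = 6.79 + 0.14300 t; V(54.5) = 14.584 m³.
Species balance (pure solvent in): dm/dt = −Q_out · m/V(t).
Separate: dm/m = −Q_out dt/V(t) ⇒ ln(m/m₀) = −(Q_out/(Q_in−Q_out)) ln(V/V₀).
m = m₀ (V₀/V)^(Q_out/(Q_in−Q_out)) = 13.2 × (6.79/14.584)^(1.8392) = 3.2358 g.
C = m/V = 3.2358/14.584 = 0.22188 g/m³.

0.222 g/m³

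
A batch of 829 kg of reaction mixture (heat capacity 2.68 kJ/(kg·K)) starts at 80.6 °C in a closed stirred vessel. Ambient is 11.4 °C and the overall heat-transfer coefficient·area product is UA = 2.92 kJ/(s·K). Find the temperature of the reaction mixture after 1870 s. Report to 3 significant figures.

M c_p dT/dt = −UA(T − T_amb).
dT/dt = (T_ss − T)/τ with T_ss = T_amb = 11.400 °C, τ = M c_p/UA = 829·2.68/2.92 = 760.86 s.
Integrating: T(t) = T_ss + (T₀ − T_ss) e^(−t/τ).
T(1870) = 11.400 + (69.200)·0.085629 = 17.326 °C.

17.3 °C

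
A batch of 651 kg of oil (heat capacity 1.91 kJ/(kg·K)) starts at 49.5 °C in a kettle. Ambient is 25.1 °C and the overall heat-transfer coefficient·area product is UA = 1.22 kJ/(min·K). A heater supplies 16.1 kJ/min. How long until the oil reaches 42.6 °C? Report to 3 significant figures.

975 min

Lumped-capacitance energy balance: M c_p dT/dt = UA(T_amb − T) + Q̇.
τ = M c_p/UA = 1019.2 min; T_ss = T_amb + Q̇/UA = 25.1 + 16.1/1.22 = 38.297 °C.
T(t) = T_ss + (T₀ − T_ss)e^(−t/τ); set T = 42.6:
t = −τ ln[(T − T_ss)/(T₀ − T_ss)] = −1019.2 · ln(0.38411) = 975.19 min.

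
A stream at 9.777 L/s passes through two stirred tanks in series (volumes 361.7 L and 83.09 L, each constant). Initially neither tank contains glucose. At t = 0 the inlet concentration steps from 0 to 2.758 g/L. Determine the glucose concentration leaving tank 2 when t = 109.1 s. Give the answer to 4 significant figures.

Species balance on tank i: dCᵢ/dt = (Cᵢ₋₁ − Cᵢ)/τᵢ with τᵢ = Vᵢ/Q.
τ₁ = 361.7/9.777 = 36.9950 s; τ₂ = 83.09/9.777 = 8.49852 s.
Solving the cascade with C₁(0)=C₂(0)=0 gives C₂(t) = C_in[1 − (τ₁ e^(−t/τ₁) − τ₂ e^(−t/τ₂))/(τ₁ − τ₂)].
At t = 109.1: e^(−t/τ₁) = 0.0523896, e^(−t/τ₂) = 2.65907e-06.
C₂ = 2.758·[1 − (36.9950·0.0523896 − 8.49852·2.65907e-06)/(28.4965)] = 2.758·0.931987 = 2.57042 g/L.

2.570 g/L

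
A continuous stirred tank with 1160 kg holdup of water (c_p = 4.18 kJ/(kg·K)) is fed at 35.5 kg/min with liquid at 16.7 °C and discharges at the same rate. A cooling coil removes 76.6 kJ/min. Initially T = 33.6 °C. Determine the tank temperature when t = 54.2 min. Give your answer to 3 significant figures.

M c_p dT/dt = ṁ c_p (T_in − T) − Q̇.
τ = M/ṁ = 32.676 min; T_ss = T_in − Q̇/(ṁ c_p) = 16.7 − 76.6/(35.5·4.18) = 16.184 °C.
T approaches T_ss exponentially: T(t) = T_ss + (T₀ − T_ss) e^(−t/τ).
T(54.2) = 16.184 + (17.416)·e^(−54.2/32.676) = 16.184 + (17.416)·0.19039 = 19.500 °C.

19.5 °C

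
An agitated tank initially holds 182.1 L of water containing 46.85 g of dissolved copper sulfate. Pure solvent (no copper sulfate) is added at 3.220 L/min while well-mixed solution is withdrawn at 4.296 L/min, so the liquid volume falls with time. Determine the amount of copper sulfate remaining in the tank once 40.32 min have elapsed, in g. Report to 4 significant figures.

15.81 g

Total volume: dV/dt = Q_in − Q_out = -1.07600 L/min, so V(t) = 182.1 − 1.07600 t and V(40.32) = 138.716 L.
Solute balance: dm/dt = 0 − Q_out C = −Q_out m/V(t).
Separate: dm/m = −Q_out dt/V(t) ⇒ ln(m/m₀) = −(Q_out/(Q_in−Q_out)) ln(V/V₀).
m = m₀ (V₀/V)^(Q_out/(Q_in−Q_out)) = 46.85 × (182.1/138.716)^(-3.99257) = 15.8070 g.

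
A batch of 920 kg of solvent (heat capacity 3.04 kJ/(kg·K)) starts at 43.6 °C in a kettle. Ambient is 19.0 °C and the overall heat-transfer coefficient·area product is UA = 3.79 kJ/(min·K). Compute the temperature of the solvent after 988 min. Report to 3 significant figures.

25.4 °C

First-law balance (no shaft work): M c_p dT/dt = −UA(T − T_amb).
dT/dt = (T_ss − T)/τ with T_ss = T_amb = 19.000 °C, τ = M c_p/UA = 920·3.04/3.79 = 737.94 min.
This is linear first-order; T(t) = T_ss + (T₀ − T_ss) e^(−t/τ).
T(988) = 19.000 + (24.600)·0.26214 = 25.449 °C.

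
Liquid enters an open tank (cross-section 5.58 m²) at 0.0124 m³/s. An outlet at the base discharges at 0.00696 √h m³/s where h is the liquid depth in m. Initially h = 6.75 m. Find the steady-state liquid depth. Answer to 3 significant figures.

3.17 m

Level balance: A dh/dt = 0.0124 − 0.00696 √h. Setting dh/dt = 0:
Q_in = 0.00696 √h_ss ⇒ √h_ss = 0.0124/0.00696 = 1.7816.
h_ss = 1.7816² = 3.1741 m. (Since h₀ = 6.75 m > h_ss, the level will fall toward this value.)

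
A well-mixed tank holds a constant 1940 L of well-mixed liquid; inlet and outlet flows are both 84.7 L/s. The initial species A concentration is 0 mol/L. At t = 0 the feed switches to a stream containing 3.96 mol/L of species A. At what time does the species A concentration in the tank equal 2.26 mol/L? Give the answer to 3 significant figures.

19.4 s

Transient balance on the dissolved component: V dC/dt = Q(C_in − C), so τ = V/Q = 22.904 s.
C(t) = C_in + (C₀ − C_in) e^(−t/τ). Set C = 2.26 and solve for t:
e^(−t/τ) = (C − C_in)/(C₀ − C_in) = (2.26 − 3.96)/(0 − 3.96) = 0.42929
t = −τ ln(…) = 22.904 × 0.84562 = 19.368 s.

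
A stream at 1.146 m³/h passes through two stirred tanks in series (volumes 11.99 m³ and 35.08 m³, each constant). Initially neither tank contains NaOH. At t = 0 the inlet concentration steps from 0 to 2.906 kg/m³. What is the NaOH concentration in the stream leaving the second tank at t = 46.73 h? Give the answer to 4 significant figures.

Each tank obeys Vᵢ dCᵢ/dt = Q(Cᵢ₋₁ − Cᵢ), so τᵢ = Vᵢ/Q.
τ₁ = 11.99/1.146 = 10.4625 h; τ₂ = 35.08/1.146 = 30.6108 h.
Tank 1: C₁ = C_in(1 − e^(−t/τ₁)). Tank 2 (τ₁ ≠ τ₂): C₂ = C_in[1 − (τ₁ e^(−t/τ₁) − τ₂ e^(−t/τ₂))/(τ₁ − τ₂)].
At t = 46.73: e^(−t/τ₁) = 0.0114882, e^(−t/τ₂) = 0.217277.
C₂ = 2.906·[1 − (10.4625·0.0114882 − 30.6108·0.217277)/(-20.1483)] = 2.906·0.675863 = 1.96406 kg/m³.

1.964 kg/m³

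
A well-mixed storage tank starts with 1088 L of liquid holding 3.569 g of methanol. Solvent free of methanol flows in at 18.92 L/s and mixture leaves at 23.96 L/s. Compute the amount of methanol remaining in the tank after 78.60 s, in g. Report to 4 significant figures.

0.4148 g

Total volume: dV/dt = Q_in − Q_out = -5.04000 L/s, so V(t) = 1088 − 5.04000 t and V(78.60) = 691.856 L.
No methanol enters, so dm/dt = −Q_out · (m/V).
dm/m = −Q_out dt/(V₀ − 5.04000 t); integrating gives ln(m/m₀) = −(Q_out/(Q_in−Q_out)) ln(V/V₀).
m = m₀ (V₀/V)^(Q_out/(Q_in−Q_out)) = 3.569 × (1088/691.856)^(-4.75397) = 0.414814 g.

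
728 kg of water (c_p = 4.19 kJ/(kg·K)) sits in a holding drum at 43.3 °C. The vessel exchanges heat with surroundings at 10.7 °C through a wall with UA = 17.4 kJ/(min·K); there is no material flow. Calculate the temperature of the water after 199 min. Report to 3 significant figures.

Unsteady energy balance on the tank contents: M c_p dT/dt = −UA(T − T_amb).
dT/dt = (T_ss − T)/τ with T_ss = T_amb = 10.700 °C, τ = M c_p/UA = 728·4.19/17.4 = 175.31 min.
T approaches T_ss exponentially: T(t) = T_ss + (T₀ − T_ss) e^(−t/τ).
T(199) = 10.700 + (32.600)·0.32137 = 21.177 °C.

21.2 °C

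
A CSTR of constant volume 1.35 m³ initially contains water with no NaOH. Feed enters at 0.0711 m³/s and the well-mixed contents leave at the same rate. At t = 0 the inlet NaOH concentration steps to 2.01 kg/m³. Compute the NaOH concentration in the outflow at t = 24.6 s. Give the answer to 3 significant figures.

Mass balance on the solute (V constant): V dC/dt = Q(C_in − C).
Time constant τ = V/Q = 1.35/0.0711 = 18.987 s.
Solution: C(t) = C_in + (C₀ − C_in) e^(−t/τ).
C(24.6) = 2.01 + (0 − 2.01)·e^(−24.6/18.987) = 2.01 + (-2.0100)·0.27373 = 1.4598 kg/m³.

1.46 kg/m³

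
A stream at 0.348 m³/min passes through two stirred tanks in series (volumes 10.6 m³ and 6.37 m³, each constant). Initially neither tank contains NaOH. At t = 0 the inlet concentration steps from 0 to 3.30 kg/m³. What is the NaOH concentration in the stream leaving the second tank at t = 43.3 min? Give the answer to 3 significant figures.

1.77 kg/m³

Each tank obeys Vᵢ dCᵢ/dt = Q(Cᵢ₋₁ − Cᵢ), so τᵢ = Vᵢ/Q.
τ₁ = 10.6/0.348 = 30.460 min; τ₂ = 6.37/0.348 = 18.305 min.
Tank 1: C₁ = C_in(1 − e^(−t/τ₁)). Tank 2 (τ₁ ≠ τ₂): C₂ = C_in[1 − (τ₁ e^(−t/τ₁) − τ₂ e^(−t/τ₂))/(τ₁ − τ₂)].
At t = 43.3: e^(−t/τ₁) = 0.24134, e^(−t/τ₂) = 0.093900.
C₂ = 3.30·[1 − (30.460·0.24134 − 18.305·0.093900)/(12.155)] = 3.30·0.53663 = 1.7709 kg/m³.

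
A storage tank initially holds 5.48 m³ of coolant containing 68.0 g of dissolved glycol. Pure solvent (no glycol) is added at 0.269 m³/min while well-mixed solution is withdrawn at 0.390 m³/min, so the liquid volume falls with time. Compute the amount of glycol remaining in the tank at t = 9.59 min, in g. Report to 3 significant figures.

Let m(t) be the amount of glycol. Volume: V(t) = V₀ + (Q_in − Q_out) t = 5.48 − 0.12100 t; V(9.59) = 4.3196 m³.
Species balance (pure solvent in): dm/dt = −Q_out · m/V(t).
dm/m = −Q_out dt/(V₀ − 0.12100 t); integrating gives ln(m/m₀) = −(Q_out/(Q_in−Q_out)) ln(V/V₀).
m = m₀ (V₀/V)^(Q_out/(Q_in−Q_out)) = 68.0 × (5.48/4.3196)^(-3.2231) = 31.582 g.

31.6 g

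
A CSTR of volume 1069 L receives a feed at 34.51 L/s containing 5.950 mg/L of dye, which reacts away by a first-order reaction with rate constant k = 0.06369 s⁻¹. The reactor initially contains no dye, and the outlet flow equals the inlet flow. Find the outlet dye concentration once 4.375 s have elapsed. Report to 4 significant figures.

0.6862 mg/L

Species balance: V dC/dt = Q C_in − Q C − k V C.
dC/dt = (Q/V) C_in − (Q/V + k) C; effective rate a = Q/V + k = 0.0322825 + 0.06369 = 0.0959725 s⁻¹.
C_ss = Q C_in/(Q + kV) = 2.00142 mg/L; C(t) = C_ss + (C₀ − C_ss) e^(−a t).
C(4.375) = 2.00142 + (-2.00142)·e^(−0.0959725·4.375) = 2.00142 + (-2.00142)·0.657126 = 0.686234 mg/L.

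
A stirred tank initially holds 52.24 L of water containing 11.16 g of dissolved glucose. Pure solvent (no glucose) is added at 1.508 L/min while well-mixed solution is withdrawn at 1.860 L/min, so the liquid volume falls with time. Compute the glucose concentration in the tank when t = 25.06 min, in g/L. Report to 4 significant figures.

0.09673 g/L

Let m(t) be the amount of glucose. Volume: V(t) = V₀ + (Q_in − Q_out) t = 52.24 − 0.352000 t; V(25.06) = 43.4189 L.
Species balance (pure solvent in): dm/dt = −Q_out · m/V(t).
dm/m = −Q_out dt/(V₀ − 0.352000 t); integrating gives ln(m/m₀) = −(Q_out/(Q_in−Q_out)) ln(V/V₀).
m = m₀ (V₀/V)^(Q_out/(Q_in−Q_out)) = 11.16 × (52.24/43.4189)^(-5.28409) = 4.19974 g.
C = m/V = 4.19974/43.4189 = 0.0967260 g/L.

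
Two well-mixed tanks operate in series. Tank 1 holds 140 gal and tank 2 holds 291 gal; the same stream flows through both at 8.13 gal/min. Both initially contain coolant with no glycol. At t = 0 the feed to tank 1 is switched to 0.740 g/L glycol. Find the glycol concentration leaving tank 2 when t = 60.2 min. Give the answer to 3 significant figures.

Time constants: τᵢ = Vᵢ/Q for each well-mixed tank.
τ₁ = 140/8.13 = 17.220 min; τ₂ = 291/8.13 = 35.793 min.
Solving the cascade with C₁(0)=C₂(0)=0 gives C₂(t) = C_in[1 − (τ₁ e^(−t/τ₁) − τ₂ e^(−t/τ₂))/(τ₁ − τ₂)].
At t = 60.2: e^(−t/τ₁) = 0.030321, e^(−t/τ₂) = 0.18602.
C₂ = 0.740·[1 − (17.220·0.030321 − 35.793·0.18602)/(-18.573)] = 0.740·0.66961 = 0.49551 g/L.

0.496 g/L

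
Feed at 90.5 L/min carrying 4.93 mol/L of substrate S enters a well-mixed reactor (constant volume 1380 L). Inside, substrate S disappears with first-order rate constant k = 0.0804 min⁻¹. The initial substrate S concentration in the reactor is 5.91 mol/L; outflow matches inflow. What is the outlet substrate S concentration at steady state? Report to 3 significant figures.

2.21 mol/L

Accumulation = in − out − consumed: V dC/dt = Q C_in − Q C − k V C.
Steady state (dC/dt = 0): C_ss = Q C_in/(Q + kV) = C_in/(1 + kV/Q).
C_ss = 90.5·4.93/(90.5 + 0.0804·1380) = 446.16/201.45 = 2.2147 mol/L.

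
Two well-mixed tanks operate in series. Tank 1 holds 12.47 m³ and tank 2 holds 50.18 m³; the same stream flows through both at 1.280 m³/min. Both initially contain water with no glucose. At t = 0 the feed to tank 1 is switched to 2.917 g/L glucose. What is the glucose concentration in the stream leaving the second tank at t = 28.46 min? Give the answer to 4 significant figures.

Species balance on tank i: dCᵢ/dt = (Cᵢ₋₁ − Cᵢ)/τᵢ with τᵢ = Vᵢ/Q.
τ₁ = 12.47/1.280 = 9.74219 min; τ₂ = 50.18/1.280 = 39.2031 min.
Solving the cascade with C₁(0)=C₂(0)=0 gives C₂(t) = C_in[1 − (τ₁ e^(−t/τ₁) − τ₂ e^(−t/τ₂))/(τ₁ − τ₂)].
At t = 28.46: e^(−t/τ₁) = 0.0538628, e^(−t/τ₂) = 0.483859.
C₂ = 2.917·[1 − (9.74219·0.0538628 − 39.2031·0.483859)/(-29.4609)] = 2.917·0.373950 = 1.09081 g/L.

1.091 g/L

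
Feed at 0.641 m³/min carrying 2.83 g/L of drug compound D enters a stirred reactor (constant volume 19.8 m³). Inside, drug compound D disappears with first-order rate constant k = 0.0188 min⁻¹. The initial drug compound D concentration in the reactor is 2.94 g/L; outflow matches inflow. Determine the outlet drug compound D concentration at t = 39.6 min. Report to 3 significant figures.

Species balance: V dC/dt = Q C_in − Q C − k V C.
This is linear with rate a = Q/V + k = 0.051174 min⁻¹.
C_ss = Q C_in/(Q + kV) = 1.7903 g/L; C(t) = C_ss + (C₀ − C_ss) e^(−a t).
C(39.6) = 1.7903 + (1.1497)·e^(−0.051174·39.6) = 1.7903 + (1.1497)·0.13180 = 1.9419 g/L.

1.94 g/L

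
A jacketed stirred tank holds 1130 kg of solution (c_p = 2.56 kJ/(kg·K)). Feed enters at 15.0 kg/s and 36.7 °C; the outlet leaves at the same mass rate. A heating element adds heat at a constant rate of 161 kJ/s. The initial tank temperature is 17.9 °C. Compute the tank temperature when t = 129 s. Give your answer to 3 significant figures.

36.7 °C

First-law balance (no shaft work): M c_p dT/dt = ṁ c_p (T_in − T) + 161.
τ = M/ṁ = 75.333 s; T_ss = T_in + Q̇/(ṁ c_p) = 36.7 + 161/(15.0·2.56) = 40.893 °C.
T approaches T_ss exponentially: T(t) = T_ss + (T₀ − T_ss) e^(−t/τ).
T(129) = 40.893 + (-22.993)·e^(−129/75.333) = 40.893 + (-22.993)·0.18043 = 36.744 °C.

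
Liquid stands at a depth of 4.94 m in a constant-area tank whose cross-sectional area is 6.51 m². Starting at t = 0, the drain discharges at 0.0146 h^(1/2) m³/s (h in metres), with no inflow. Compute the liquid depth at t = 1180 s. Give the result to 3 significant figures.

Accumulation of liquid (constant cross-section A): A dh/dt = −0.0146 √h.
This is separable: 2 d(√h)/dt = −0.0146/A, so √h = √h₀ − (0.0146/(2A)) t.
√h = √4.94 − 0.0146·1180/(2·6.51) = 2.2226 − 1.3232 = 0.89942.
h = 0.89942² = 0.80895 m.

0.809 m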